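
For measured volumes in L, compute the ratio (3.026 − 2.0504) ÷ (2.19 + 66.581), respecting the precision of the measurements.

0.0142

3.026 − 2.0504 = 0.9756, limited to 3 d.p. → 3 s.f.; 2.19 + 66.581 = 68.771, limited to 2 d.p. → 4 s.f.
Carrying full precision, 0.9756 ÷ 68.771 = 0.0141862122115…; keep min(3, 4) = 3 s.f.
Rounded to 3 significant figures: 0.0142.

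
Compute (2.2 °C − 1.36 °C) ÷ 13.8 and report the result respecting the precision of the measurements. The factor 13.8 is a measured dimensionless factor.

0.06 °C

2.2 °C − 1.36 °C = 0.84 °C; the difference is limited to 1 decimal place (1 s.f.).
Carrying full precision, 0.84 ÷ 13.8 = 0.0608695652174… °C; 13.8 has 3 s.f., so the result keeps min(1, 3) = 1 s.f.
Rounded to 1 significant figure: 0.06 °C.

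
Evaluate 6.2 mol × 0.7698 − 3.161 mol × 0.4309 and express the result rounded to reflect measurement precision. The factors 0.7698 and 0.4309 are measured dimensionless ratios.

3.4 mol

6.2 × 0.7698 = 4.77276 → 4.8 mol (2 s.f., last digit at the 10^-1 place).
3.161 × 0.4309 = 1.3620749 → 1.362 mol (4 s.f., last digit at the 10^-3 place).
Difference: 3.4106851 mol; keep the coarser place, 10^-1.
Result: 3.4 mol.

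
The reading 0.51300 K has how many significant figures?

5

0.51300: leading zeros are not significant; trailing zeros after a decimal point are significant.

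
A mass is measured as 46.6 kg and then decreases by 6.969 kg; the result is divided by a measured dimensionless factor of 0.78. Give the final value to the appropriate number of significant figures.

46.6 kg − 6.969 kg = 39.631 kg; the difference is limited to 1 decimal place (3 s.f.).
Carrying full precision, 39.631 ÷ 0.78 = 50.808974359… kg; 0.78 has 2 s.f., so the result keeps min(3, 2) = 2 s.f.
Rounded to 2 significant figures: 51 kg.

51 kg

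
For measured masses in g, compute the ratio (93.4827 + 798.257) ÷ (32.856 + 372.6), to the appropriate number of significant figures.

93.4827 + 798.257 = 891.7397, limited to 3 d.p. → 6 s.f.; 32.856 + 372.6 = 405.456, limited to 1 d.p. → 4 s.f.
Carrying full precision, 891.7397 ÷ 405.456 = 2.19935011444…; keep min(6, 4) = 4 s.f.
Rounded to 4 significant figures: 2.199.

2.199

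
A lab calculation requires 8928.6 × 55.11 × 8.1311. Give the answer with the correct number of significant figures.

8928.6 × 55.11 × 8.1311 = 4000949.59764…
Multiplication/division keeps the fewest significant figures: 8928.6 → 5 s.f., 55.11 → 4 s.f., 8.1311 → 5 s.f.; limit is 4.
Rounded to 4 significant figures: 4.001 × 10⁶.

4.001 × 10⁶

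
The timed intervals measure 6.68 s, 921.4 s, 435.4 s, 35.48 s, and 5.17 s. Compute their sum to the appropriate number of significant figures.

6.68 s + 921.4 s + 435.4 s + 35.48 s + 5.17 s = 1404.13 s.
Addition/subtraction keeps the fewest decimal places: 6.68 → 2 decimal places, 921.4 → 1 decimal place, 435.4 → 1 decimal place, 35.48 → 2 decimal places, 5.17 → 2 decimal places; limit is 1.
Rounded to 1 decimal place: 1.4041 × 10^3 s.

1.4041 × 10^3 s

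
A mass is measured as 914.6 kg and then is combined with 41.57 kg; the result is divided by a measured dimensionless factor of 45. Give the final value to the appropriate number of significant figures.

21 kg

914.6 kg + 41.57 kg = 956.17 kg; the sum is limited to 1 decimal place (4 s.f.).
Carrying full precision, 956.17 ÷ 45 = 21.2482222222… kg; 45 has 2 s.f., so the result keeps min(4, 2) = 2 s.f.
Rounded to 2 significant figures: 21 kg.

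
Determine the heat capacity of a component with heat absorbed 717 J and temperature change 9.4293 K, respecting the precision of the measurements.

heat capacity = 717 J ÷ 9.4293 K = 76.0395787598… J/K.
717 has 3 significant figures; 9.4293 has 5.
Division/multiplication keeps the fewest: 3 significant figures.
Rounded: 76.0 J/K.

76.0 J/K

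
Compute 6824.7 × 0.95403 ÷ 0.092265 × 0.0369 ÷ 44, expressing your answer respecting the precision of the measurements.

59

6824.7 × 0.95403 ÷ 0.092265 × 0.0369 ÷ 44 = 59.1810001731…
Multiplication/division keeps the fewest significant figures: 6824.7 → 5 s.f., 0.95403 → 5 s.f., 0.092265 → 5 s.f., 0.0369 → 3 s.f., 44 → 2 s.f.; limit is 2.
Rounded to 2 significant figures: 59.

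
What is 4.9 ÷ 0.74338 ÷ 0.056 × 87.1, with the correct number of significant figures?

4.9 ÷ 0.74338 ÷ 0.056 × 87.1 = 10252.1590573…
Multiplication/division keeps the fewest significant figures: 4.9 → 2 s.f., 0.74338 → 5 s.f., 0.056 → 2 s.f., 87.1 → 3 s.f.; limit is 2.
Rounded to 2 significant figures: 1.0 × 10⁴.

1.0 × 10⁴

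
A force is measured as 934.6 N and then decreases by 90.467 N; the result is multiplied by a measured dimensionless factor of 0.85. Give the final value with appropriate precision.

934.6 N − 90.467 N = 844.133 N; the difference is limited to 1 decimal place (4 s.f.).
Carrying full precision, 844.133 × 0.85 = 717.51305 N; 0.85 has 2 s.f., so the result keeps min(4, 2) = 2 s.f.
Rounded to 2 significant figures: 7.2 × 10^2 N.

7.2 × 10^2 N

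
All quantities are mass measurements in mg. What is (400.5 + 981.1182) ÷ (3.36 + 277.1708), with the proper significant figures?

400.5 + 981.1182 = 1381.6182, limited to 1 d.p. → 5 s.f.; 3.36 + 277.1708 = 280.5308, limited to 2 d.p. → 5 s.f.
Carrying full precision, 1381.6182 ÷ 280.5308 = 4.92501429433…; keep min(5, 5) = 5 s.f.
Rounded to 5 significant figures: 4.9250.

4.9250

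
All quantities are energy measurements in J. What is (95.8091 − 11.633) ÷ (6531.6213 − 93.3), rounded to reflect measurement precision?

95.8091 − 11.633 = 84.1761, limited to 3 d.p. → 5 s.f.; 6531.6213 − 93.3 = 6438.3213, limited to 1 d.p. → 5 s.f.
Carrying full precision, 84.1761 ÷ 6438.3213 = 0.0130742310111…; keep min(5, 5) = 5 s.f.
Rounded to 5 significant figures: 0.013074.

0.013074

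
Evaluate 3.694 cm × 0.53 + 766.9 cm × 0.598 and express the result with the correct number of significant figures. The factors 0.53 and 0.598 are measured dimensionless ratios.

3.694 × 0.53 = 1.95782 → 2.0 cm (2 s.f., last digit at the 10^-1 place).
766.9 × 0.598 = 458.6062 → 459 cm (3 s.f., last digit at the 10^0 place).
Sum: 460.56402 cm; keep the coarser place, 10^0.
Result: 461 cm.

461 cm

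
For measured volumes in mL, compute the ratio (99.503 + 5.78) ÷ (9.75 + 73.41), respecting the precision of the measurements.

1.266

99.503 + 5.78 = 105.283, limited to 2 d.p. → 5 s.f.; 9.75 + 73.41 = 83.16, limited to 2 d.p. → 4 s.f.
Carrying full precision, 105.283 ÷ 83.16 = 1.26602934103…; keep min(5, 4) = 4 s.f.
Rounded to 4 significant figures: 1.266.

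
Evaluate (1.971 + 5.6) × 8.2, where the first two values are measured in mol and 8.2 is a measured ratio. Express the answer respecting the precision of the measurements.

62 mol

1.971 mol + 5.6 mol = 7.571 mol; the sum is limited to 1 decimal place (2 s.f.).
Carrying full precision, 7.571 × 8.2 = 62.0822 mol; 8.2 has 2 s.f., so the result keeps min(2, 2) = 2 s.f.
Rounded to 2 significant figures: 62 mol.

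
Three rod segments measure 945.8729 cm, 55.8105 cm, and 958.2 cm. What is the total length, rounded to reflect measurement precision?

1959.9 cm

945.8729 cm + 55.8105 cm + 958.2 cm = 1959.8834 cm.
Addition/subtraction keeps the fewest decimal places: 945.8729 → 4 decimal places, 55.8105 → 4 decimal places, 958.2 → 1 decimal place; limit is 1.
Rounded to 1 decimal place: 1959.9 cm.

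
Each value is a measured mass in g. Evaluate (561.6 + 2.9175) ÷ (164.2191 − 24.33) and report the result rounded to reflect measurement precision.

4.035

561.6 + 2.9175 = 564.5175, limited to 1 d.p. → 4 s.f.; 164.2191 − 24.33 = 139.8891, limited to 2 d.p. → 5 s.f.
Carrying full precision, 564.5175 ÷ 139.8891 = 4.03546452154…; keep min(4, 5) = 4 s.f.
Rounded to 4 significant figures: 4.035.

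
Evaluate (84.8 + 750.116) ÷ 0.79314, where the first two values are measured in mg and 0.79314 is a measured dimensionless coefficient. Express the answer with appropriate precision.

84.8 mg + 750.116 mg = 834.916 mg; the sum is limited to 1 decimal place (4 s.f.).
Carrying full precision, 834.916 ÷ 0.79314 = 1052.67165948… mg; 0.79314 has 5 s.f., so the result keeps min(4, 5) = 4 s.f.
Rounded to 4 significant figures: 1053 mg.

1053 mg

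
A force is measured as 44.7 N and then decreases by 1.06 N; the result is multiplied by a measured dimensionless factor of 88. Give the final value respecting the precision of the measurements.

3.8 × 10^3 N

44.7 N − 1.06 N = 43.64 N; the difference is limited to 1 decimal place (3 s.f.).
Carrying full precision, 43.64 × 88 = 3840.32 N; 88 has 2 s.f., so the result keeps min(3, 2) = 2 s.f.
Rounded to 2 significant figures: 3.8 × 10^3 N.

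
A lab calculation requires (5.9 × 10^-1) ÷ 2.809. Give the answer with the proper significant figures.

2.1 × 10^-1

(5.9 × 10^-1) ÷ 2.809 = 0.210039159843…
Multiplication/division keeps the fewest significant figures: 5.9 × 10^-1 → 2 s.f., 2.809 → 4 s.f.; limit is 2.
Rounded to 2 significant figures: 2.1 × 10^-1.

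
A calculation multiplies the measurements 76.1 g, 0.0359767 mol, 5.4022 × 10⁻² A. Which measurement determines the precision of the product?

76.1 g → 3 s.f.; 0.0359767 mol → 6 s.f.; 5.4022 × 10⁻² A → 5 s.f.
The fewest is 3 significant figures, from 76.1 g.

76.1 g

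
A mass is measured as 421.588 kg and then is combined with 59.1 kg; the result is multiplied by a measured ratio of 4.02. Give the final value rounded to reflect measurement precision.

1.93 × 10^3 kg

421.588 kg + 59.1 kg = 480.688 kg; the sum is limited to 1 decimal place (4 s.f.).
Carrying full precision, 480.688 × 4.02 = 1932.36576 kg; 4.02 has 3 s.f., so the result keeps min(4, 3) = 3 s.f.
Rounded to 3 significant figures: 1.93 × 10^3 kg.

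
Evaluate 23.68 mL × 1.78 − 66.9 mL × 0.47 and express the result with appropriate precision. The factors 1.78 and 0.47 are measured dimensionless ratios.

23.68 × 1.78 = 42.1504 → 42.2 mL (3 s.f., last digit at the 10^-1 place).
66.9 × 0.47 = 31.443 → 31 mL (2 s.f., last digit at the 10^0 place).
Difference: 10.7074 mL; keep the coarser place, 10^0.
Result: 11 mL.

11 mL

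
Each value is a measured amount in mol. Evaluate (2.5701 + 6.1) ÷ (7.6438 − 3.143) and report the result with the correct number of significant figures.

1.9

2.5701 + 6.1 = 8.6701, limited to 1 d.p. → 2 s.f.; 7.6438 − 3.143 = 4.5008, limited to 3 d.p. → 4 s.f.
Carrying full precision, 8.6701 ÷ 4.5008 = 1.9263464273…; keep min(2, 4) = 2 s.f.
Rounded to 2 significant figures: 1.9.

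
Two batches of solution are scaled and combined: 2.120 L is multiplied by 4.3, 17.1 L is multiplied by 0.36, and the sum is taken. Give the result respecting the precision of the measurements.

15.3 L

2.120 × 4.3 = 9.116 → 9.1 L (2 s.f., last digit at the 10^-1 place).
17.1 × 0.36 = 6.156 → 6.2 L (2 s.f., last digit at the 10^-1 place).
Sum: 15.272 L; keep the coarser place, 10^-1.
Result: 15.3 L.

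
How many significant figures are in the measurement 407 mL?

3

407: zeros between nonzero digits are significant.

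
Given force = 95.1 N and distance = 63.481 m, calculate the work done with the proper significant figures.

work done = 95.1 N × 63.481 m = 6037.0431 J.
95.1 has 3 significant figures; 63.481 has 5.
Division/multiplication keeps the fewest: 3 significant figures.
Rounded: 6.04 × 10^3 J.

6.04 × 10^3 J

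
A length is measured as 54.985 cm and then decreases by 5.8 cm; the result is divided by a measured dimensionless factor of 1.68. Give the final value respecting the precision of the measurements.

29.3 cm

54.985 cm − 5.8 cm = 49.185 cm; the difference is limited to 1 decimal place (3 s.f.).
Carrying full precision, 49.185 ÷ 1.68 = 29.2767857143… cm; 1.68 has 3 s.f., so the result keeps min(3, 3) = 3 s.f.
Rounded to 3 significant figures: 29.3 cm.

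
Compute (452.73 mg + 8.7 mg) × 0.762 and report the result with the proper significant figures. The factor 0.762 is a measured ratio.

452.73 mg + 8.7 mg = 461.43 mg; the sum is limited to 1 decimal place (4 s.f.).
Carrying full precision, 461.43 × 0.762 = 351.60966 mg; 0.762 has 3 s.f., so the result keeps min(4, 3) = 3 s.f.
Rounded to 3 significant figures: 352 mg.

352 mg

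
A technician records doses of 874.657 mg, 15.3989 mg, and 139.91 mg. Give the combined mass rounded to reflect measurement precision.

874.657 mg + 15.3989 mg + 139.91 mg = 1029.9659 mg.
Addition/subtraction keeps the fewest decimal places: 874.657 → 3 decimal places, 15.3989 → 4 decimal places, 139.91 → 2 decimal places; limit is 2.
Rounded to 2 decimal places: 1029.97 mg.

1029.97 mg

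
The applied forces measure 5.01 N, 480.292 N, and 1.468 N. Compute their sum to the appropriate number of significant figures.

486.77 N

5.01 N + 480.292 N + 1.468 N = 486.770 N.
Addition/subtraction keeps the fewest decimal places: 5.01 → 2 decimal places, 480.292 → 3 decimal places, 1.468 → 3 decimal places; limit is 2.
Rounded to 2 decimal places: 486.77 N.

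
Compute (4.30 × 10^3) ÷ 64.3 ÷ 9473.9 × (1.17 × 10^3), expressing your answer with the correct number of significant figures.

(4.30 × 10^3) ÷ 64.3 ÷ 9473.9 × (1.17 × 10^3) = 8.25875434116…
Multiplication/division keeps the fewest significant figures: 4.30 × 10^3 → 3 s.f., 64.3 → 3 s.f., 9473.9 → 5 s.f., 1.17 × 10^3 → 3 s.f.; limit is 3.
Rounded to 3 significant figures: 8.26.

8.26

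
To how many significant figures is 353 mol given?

353: every digit is nonzero and significant.

3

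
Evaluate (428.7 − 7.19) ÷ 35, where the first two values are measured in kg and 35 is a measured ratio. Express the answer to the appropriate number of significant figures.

12 kg

428.7 kg − 7.19 kg = 421.51 kg; the difference is limited to 1 decimal place (4 s.f.).
Carrying full precision, 421.51 ÷ 35 = 12.0431428571… kg; 35 has 2 s.f., so the result keeps min(4, 2) = 2 s.f.
Rounded to 2 significant figures: 12 kg.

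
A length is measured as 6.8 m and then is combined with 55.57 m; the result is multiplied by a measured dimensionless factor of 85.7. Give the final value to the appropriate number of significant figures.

6.8 m + 55.57 m = 62.37 m; the sum is limited to 1 decimal place (3 s.f.).
Carrying full precision, 62.37 × 85.7 = 5345.109 m; 85.7 has 3 s.f., so the result keeps min(3, 3) = 3 s.f.
Rounded to 3 significant figures: 5.35 × 10^3 m.

5.35 × 10^3 m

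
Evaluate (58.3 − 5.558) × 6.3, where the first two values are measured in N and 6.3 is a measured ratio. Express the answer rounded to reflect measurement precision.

3.3 × 10² N

58.3 N − 5.558 N = 52.742 N; the difference is limited to 1 decimal place (3 s.f.).
Carrying full precision, 52.742 × 6.3 = 332.2746 N; 6.3 has 2 s.f., so the result keeps min(3, 2) = 2 s.f.
Rounded to 2 significant figures: 3.3 × 10² N.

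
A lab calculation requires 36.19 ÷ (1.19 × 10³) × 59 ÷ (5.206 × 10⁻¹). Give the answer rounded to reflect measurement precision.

3.4

36.19 ÷ (1.19 × 10³) × 59 ÷ (5.206 × 10⁻¹) = 3.44658877765…
Multiplication/division keeps the fewest significant figures: 36.19 → 4 s.f., 1.19 × 10³ → 3 s.f., 59 → 2 s.f., 5.206 × 10⁻¹ → 4 s.f.; limit is 2.
Rounded to 2 significant figures: 3.4.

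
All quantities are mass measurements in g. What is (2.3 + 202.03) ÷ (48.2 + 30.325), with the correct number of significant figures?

2.60

2.3 + 202.03 = 204.33, limited to 1 d.p. → 4 s.f.; 48.2 + 30.325 = 78.525, limited to 1 d.p. → 3 s.f.
Carrying full precision, 204.33 ÷ 78.525 = 2.60210124164…; keep min(4, 3) = 3 s.f.
Rounded to 3 significant figures: 2.60.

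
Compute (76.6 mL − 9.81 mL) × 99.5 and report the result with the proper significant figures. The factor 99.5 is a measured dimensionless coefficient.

6.65 × 10³ mL

76.6 mL − 9.81 mL = 66.79 mL; the difference is limited to 1 decimal place (3 s.f.).
Carrying full precision, 66.79 × 99.5 = 6645.605 mL; 99.5 has 3 s.f., so the result keeps min(3, 3) = 3 s.f.
Rounded to 3 significant figures: 6.65 × 10³ mL.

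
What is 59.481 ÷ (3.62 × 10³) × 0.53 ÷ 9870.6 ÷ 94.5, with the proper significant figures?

9.3 × 10⁻⁹

59.481 ÷ (3.62 × 10³) × 0.53 ÷ 9870.6 ÷ 94.5 = 9.33620112927 × 10^-9…
Multiplication/division keeps the fewest significant figures: 59.481 → 5 s.f., 3.62 × 10³ → 3 s.f., 0.53 → 2 s.f., 9870.6 → 5 s.f., 94.5 → 3 s.f.; limit is 2.
Rounded to 2 significant figures: 9.3 × 10⁻⁹.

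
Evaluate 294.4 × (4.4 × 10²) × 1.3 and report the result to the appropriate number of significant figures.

1.7 × 10⁵

294.4 × (4.4 × 10²) × 1.3 = 168396.8
Multiplication/division keeps the fewest significant figures: 294.4 → 4 s.f., 4.4 × 10² → 2 s.f., 1.3 → 2 s.f.; limit is 2.
Rounded to 2 significant figures: 1.7 × 10⁵.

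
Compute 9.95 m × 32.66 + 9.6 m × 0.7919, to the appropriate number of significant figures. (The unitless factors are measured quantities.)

9.95 × 32.66 = 324.967 → 325 m (3 s.f., last digit at the 10^0 place).
9.6 × 0.7919 = 7.60224 → 7.6 m (2 s.f., last digit at the 10^-1 place).
Sum: 332.56924 m; keep the coarser place, 10^0.
Result: 333 m.

333 m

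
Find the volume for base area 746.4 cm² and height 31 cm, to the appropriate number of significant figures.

2.3 × 10^4 cm³

volume = 746.4 cm² × 31 cm = 23138.4 cm³.
746.4 has 4 significant figures; 31 has 2.
Division/multiplication keeps the fewest: 2 significant figures.
Rounded: 2.3 × 10^4 cm³.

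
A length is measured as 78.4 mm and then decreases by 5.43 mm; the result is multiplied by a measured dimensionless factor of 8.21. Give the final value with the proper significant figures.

599 mm

78.4 mm − 5.43 mm = 72.97 mm; the difference is limited to 1 decimal place (3 s.f.).
Carrying full precision, 72.97 × 8.21 = 599.0837 mm; 8.21 has 3 s.f., so the result keeps min(3, 3) = 3 s.f.
Rounded to 3 significant figures: 599 mm.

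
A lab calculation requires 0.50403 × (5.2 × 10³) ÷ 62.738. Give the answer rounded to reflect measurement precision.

0.50403 × (5.2 × 10³) ÷ 62.738 = 41.776212184…
Multiplication/division keeps the fewest significant figures: 0.50403 → 5 s.f., 5.2 × 10³ → 2 s.f., 62.738 → 5 s.f.; limit is 2.
Rounded to 2 significant figures: 42.

42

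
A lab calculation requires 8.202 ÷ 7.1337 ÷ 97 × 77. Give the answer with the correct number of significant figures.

0.91

8.202 ÷ 7.1337 ÷ 97 × 77 = 0.912691307369…
Multiplication/division keeps the fewest significant figures: 8.202 → 4 s.f., 7.1337 → 5 s.f., 97 → 2 s.f., 77 → 2 s.f.; limit is 2.
Rounded to 2 significant figures: 0.91.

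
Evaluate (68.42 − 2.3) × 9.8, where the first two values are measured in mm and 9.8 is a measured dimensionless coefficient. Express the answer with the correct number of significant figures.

68.42 mm − 2.3 mm = 66.12 mm; the difference is limited to 1 decimal place (3 s.f.).
Carrying full precision, 66.12 × 9.8 = 647.976 mm; 9.8 has 2 s.f., so the result keeps min(3, 2) = 2 s.f.
Rounded to 2 significant figures: 6.5 × 10² mm.

6.5 × 10² mm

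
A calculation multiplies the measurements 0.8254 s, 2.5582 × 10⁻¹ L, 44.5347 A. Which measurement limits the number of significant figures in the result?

0.8254 s → 4 s.f.; 2.5582 × 10⁻¹ L → 5 s.f.; 44.5347 A → 6 s.f.
The fewest is 4 significant figures, from 0.8254 s.

0.8254 s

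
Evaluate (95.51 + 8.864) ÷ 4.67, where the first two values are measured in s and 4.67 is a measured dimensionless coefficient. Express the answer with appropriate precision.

95.51 s + 8.864 s = 104.374 s; the sum is limited to 2 decimal places (5 s.f.).
Carrying full precision, 104.374 ÷ 4.67 = 22.3498929336… s; 4.67 has 3 s.f., so the result keeps min(5, 3) = 3 s.f.
Rounded to 3 significant figures: 22.3 s.

22.3 s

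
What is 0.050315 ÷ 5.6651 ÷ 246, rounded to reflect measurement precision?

3.61 × 10^-5

0.050315 ÷ 5.6651 ÷ 246 = 0.0000361039558569…
Multiplication/division keeps the fewest significant figures: 0.050315 → 5 s.f., 5.6651 → 5 s.f., 246 → 3 s.f.; limit is 3.
Rounded to 3 significant figures: 3.61 × 10^-5.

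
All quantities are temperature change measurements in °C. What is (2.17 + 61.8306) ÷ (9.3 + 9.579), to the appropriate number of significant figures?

3.39

2.17 + 61.8306 = 64.0006, limited to 2 d.p. → 4 s.f.; 9.3 + 9.579 = 18.879, limited to 1 d.p. → 3 s.f.
Carrying full precision, 64.0006 ÷ 18.879 = 3.39004184544…; keep min(4, 3) = 3 s.f.
Rounded to 3 significant figures: 3.39.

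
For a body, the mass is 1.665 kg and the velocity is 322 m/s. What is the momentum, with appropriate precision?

momentum = 1.665 kg × 322 m/s = 536.13 kg·m/s.
1.665 has 4 significant figures; 322 has 3.
Division/multiplication keeps the fewest: 3 significant figures.
Rounded: 536 kg·m/s.

536 kg·m/s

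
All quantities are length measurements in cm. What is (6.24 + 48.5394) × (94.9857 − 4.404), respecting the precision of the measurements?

6.24 + 48.5394 = 54.7794, limited to 2 d.p. → 4 s.f.; 94.9857 − 4.404 = 90.5817, limited to 3 d.p. → 5 s.f.
Carrying full precision, 54.7794 × 90.5817 = 4962.01117698; keep min(4, 5) = 4 s.f.
Rounded to 4 significant figures: 4.962 × 10^3 cm².

4.962 × 10^3 cm²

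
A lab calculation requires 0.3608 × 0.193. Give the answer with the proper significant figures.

6.96 × 10⁻²

0.3608 × 0.193 = 0.0696344
Multiplication/division keeps the fewest significant figures: 0.3608 → 4 s.f., 0.193 → 3 s.f.; limit is 3.
Rounded to 3 significant figures: 6.96 × 10⁻².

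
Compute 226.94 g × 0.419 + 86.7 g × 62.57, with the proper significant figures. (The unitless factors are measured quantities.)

5.52 × 10^3 g

226.94 × 0.419 = 95.08786 → 95.1 g (3 s.f., last digit at the 10^-1 place).
86.7 × 62.57 = 5424.819 → 5.42 × 10^3 g (3 s.f., last digit at the 10^1 place).
Sum: 5519.90686 g; keep the coarser place, 10^1.
Result: 5.52 × 10^3 g.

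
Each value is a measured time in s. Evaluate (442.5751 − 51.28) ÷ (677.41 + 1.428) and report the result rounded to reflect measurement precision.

442.5751 − 51.28 = 391.2951, limited to 2 d.p. → 5 s.f.; 677.41 + 1.428 = 678.838, limited to 2 d.p. → 5 s.f.
Carrying full precision, 391.2951 ÷ 678.838 = 0.576418968885…; keep min(5, 5) = 5 s.f.
Rounded to 5 significant figures: 0.57642.

0.57642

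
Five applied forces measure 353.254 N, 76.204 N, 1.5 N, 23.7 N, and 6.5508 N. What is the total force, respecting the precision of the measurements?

353.254 N + 76.204 N + 1.5 N + 23.7 N + 6.5508 N = 461.2088 N.
Addition/subtraction keeps the fewest decimal places: 353.254 → 3 decimal places, 76.204 → 3 decimal places, 1.5 → 1 decimal place, 23.7 → 1 decimal place, 6.5508 → 4 decimal places; limit is 1.
Rounded to 1 decimal place: 461.2 N.

461.2 N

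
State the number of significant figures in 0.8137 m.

0.8137: leading zeros are not significant.

4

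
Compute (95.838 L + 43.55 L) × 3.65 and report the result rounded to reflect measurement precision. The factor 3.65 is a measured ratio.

95.838 L + 43.55 L = 139.388 L; the sum is limited to 2 decimal places (5 s.f.).
Carrying full precision, 139.388 × 3.65 = 508.7662 L; 3.65 has 3 s.f., so the result keeps min(5, 3) = 3 s.f.
Rounded to 3 significant figures: 509 L.

509 L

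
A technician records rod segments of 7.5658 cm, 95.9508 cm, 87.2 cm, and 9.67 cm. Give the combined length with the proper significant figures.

200.4 cm

7.5658 cm + 95.9508 cm + 87.2 cm + 9.67 cm = 200.3866 cm.
Addition/subtraction keeps the fewest decimal places: 7.5658 → 4 decimal places, 95.9508 → 4 decimal places, 87.2 → 1 decimal place, 9.67 → 2 decimal places; limit is 1.
Rounded to 1 decimal place: 200.4 cm.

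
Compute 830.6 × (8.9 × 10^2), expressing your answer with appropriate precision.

7.4 × 10^5

830.6 × (8.9 × 10^2) = 739234
Multiplication/division keeps the fewest significant figures: 830.6 → 4 s.f., 8.9 × 10^2 → 2 s.f.; limit is 2.
Rounded to 2 significant figures: 7.4 × 10^5.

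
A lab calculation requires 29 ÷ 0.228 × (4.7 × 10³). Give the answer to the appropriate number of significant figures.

6.0 × 10⁵

29 ÷ 0.228 × (4.7 × 10³) = 597807.017544…
Multiplication/division keeps the fewest significant figures: 29 → 2 s.f., 0.228 → 3 s.f., 4.7 × 10³ → 2 s.f.; limit is 2.
Rounded to 2 significant figures: 6.0 × 10⁵.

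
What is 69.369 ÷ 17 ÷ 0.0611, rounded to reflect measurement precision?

67

69.369 ÷ 17 ÷ 0.0611 = 66.7844420911…
Multiplication/division keeps the fewest significant figures: 69.369 → 5 s.f., 17 → 2 s.f., 0.0611 → 3 s.f.; limit is 2.
Rounded to 2 significant figures: 67.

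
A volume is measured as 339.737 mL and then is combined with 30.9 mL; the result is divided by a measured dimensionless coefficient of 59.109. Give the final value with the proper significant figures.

339.737 mL + 30.9 mL = 370.637 mL; the sum is limited to 1 decimal place (4 s.f.).
Carrying full precision, 370.637 ÷ 59.109 = 6.27039875484… mL; 59.109 has 5 s.f., so the result keeps min(4, 5) = 4 s.f.
Rounded to 4 significant figures: 6.270 mL.

6.270 mL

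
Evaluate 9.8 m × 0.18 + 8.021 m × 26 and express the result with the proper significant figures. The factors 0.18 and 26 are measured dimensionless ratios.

9.8 × 0.18 = 1.764 → 1.8 m (2 s.f., last digit at the 10^-1 place).
8.021 × 26 = 208.546 → 2.1 × 10² m (2 s.f., last digit at the 10^1 place).
Sum: 210.31 m; keep the coarser place, 10^1.
Result: 2.1 × 10² m.

2.1 × 10² m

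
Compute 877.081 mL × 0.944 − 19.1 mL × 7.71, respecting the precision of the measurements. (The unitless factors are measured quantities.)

681 mL

877.081 × 0.944 = 827.964464 → 8.28 × 10^2 mL (3 s.f., last digit at the 10^0 place).
19.1 × 7.71 = 147.261 → 147 mL (3 s.f., last digit at the 10^0 place).
Difference: 680.703464 mL; keep the coarser place, 10^0.
Result: 681 mL.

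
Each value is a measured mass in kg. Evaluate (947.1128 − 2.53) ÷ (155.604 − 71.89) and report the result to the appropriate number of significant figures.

947.1128 − 2.53 = 944.5828, limited to 2 d.p. → 5 s.f.; 155.604 − 71.89 = 83.714, limited to 2 d.p. → 4 s.f.
Carrying full precision, 944.5828 ÷ 83.714 = 11.2834507968…; keep min(5, 4) = 4 s.f.
Rounded to 4 significant figures: 11.28.

11.28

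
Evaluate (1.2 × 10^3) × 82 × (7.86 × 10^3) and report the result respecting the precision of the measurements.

7.7 × 10^8

(1.2 × 10^3) × 82 × (7.86 × 10^3) = 773424000
Multiplication/division keeps the fewest significant figures: 1.2 × 10^3 → 2 s.f., 82 → 2 s.f., 7.86 × 10^3 → 3 s.f.; limit is 2.
Rounded to 2 significant figures: 7.7 × 10^8.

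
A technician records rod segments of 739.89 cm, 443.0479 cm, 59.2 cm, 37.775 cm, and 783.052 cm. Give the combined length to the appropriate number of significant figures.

739.89 cm + 443.0479 cm + 59.2 cm + 37.775 cm + 783.052 cm = 2062.9649 cm.
Addition/subtraction keeps the fewest decimal places: 739.89 → 2 decimal places, 443.0479 → 4 decimal places, 59.2 → 1 decimal place, 37.775 → 3 decimal places, 783.052 → 3 decimal places; limit is 1.
Rounded to 1 decimal place: 2063.0 cm.

2063.0 cm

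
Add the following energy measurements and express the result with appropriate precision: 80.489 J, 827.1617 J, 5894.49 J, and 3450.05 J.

10252.19 J

80.489 J + 827.1617 J + 5894.49 J + 3450.05 J = 10252.1907 J.
Addition/subtraction keeps the fewest decimal places: 80.489 → 3 decimal places, 827.1617 → 4 decimal places, 5894.49 → 2 decimal places, 3450.05 → 2 decimal places; limit is 2.
Rounded to 2 decimal places: 10252.19 J.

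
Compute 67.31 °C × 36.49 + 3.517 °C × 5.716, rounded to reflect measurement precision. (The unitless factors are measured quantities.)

67.31 × 36.49 = 2456.1419 → 2456 °C (4 s.f., last digit at the 10^0 place).
3.517 × 5.716 = 20.103172 → 20.10 °C (4 s.f., last digit at the 10^-2 place).
Sum: 2476.245072 °C; keep the coarser place, 10^0.
Result: 2476 °C.

2476 °C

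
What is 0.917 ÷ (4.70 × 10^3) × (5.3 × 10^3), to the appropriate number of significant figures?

1.0

0.917 ÷ (4.70 × 10^3) × (5.3 × 10^3) = 1.03406382979…
Multiplication/division keeps the fewest significant figures: 0.917 → 3 s.f., 4.70 × 10^3 → 3 s.f., 5.3 × 10^3 → 2 s.f.; limit is 2.
Rounded to 2 significant figures: 1.0.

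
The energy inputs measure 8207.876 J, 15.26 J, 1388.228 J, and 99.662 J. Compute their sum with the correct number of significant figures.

9711.03 J

8207.876 J + 15.26 J + 1388.228 J + 99.662 J = 9711.026 J.
Addition/subtraction keeps the fewest decimal places: 8207.876 → 3 decimal places, 15.26 → 2 decimal places, 1388.228 → 3 decimal places, 99.662 → 3 decimal places; limit is 2.
Rounded to 2 decimal places: 9711.03 J.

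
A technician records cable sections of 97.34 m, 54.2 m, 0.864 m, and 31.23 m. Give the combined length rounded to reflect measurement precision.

183.6 m

97.34 m + 54.2 m + 0.864 m + 31.23 m = 183.634 m.
Addition/subtraction keeps the fewest decimal places: 97.34 → 2 decimal places, 54.2 → 1 decimal place, 0.864 → 3 decimal places, 31.23 → 2 decimal places; limit is 1.
Rounded to 1 decimal place: 183.6 m.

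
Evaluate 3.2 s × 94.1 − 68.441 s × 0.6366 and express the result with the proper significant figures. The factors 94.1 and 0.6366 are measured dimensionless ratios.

3.2 × 94.1 = 301.12 → 3.0 × 10² s (2 s.f., last digit at the 10^1 place).
68.441 × 0.6366 = 43.5695406 → 43.57 s (4 s.f., last digit at the 10^-2 place).
Difference: 257.5504594 s; keep the coarser place, 10^1.
Result: 2.6 × 10² s.

2.6 × 10² s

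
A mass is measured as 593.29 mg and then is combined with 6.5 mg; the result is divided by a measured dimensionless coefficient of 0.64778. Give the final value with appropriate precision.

593.29 mg + 6.5 mg = 599.79 mg; the sum is limited to 1 decimal place (4 s.f.).
Carrying full precision, 599.79 ÷ 0.64778 = 925.916206119… mg; 0.64778 has 5 s.f., so the result keeps min(4, 5) = 4 s.f.
Rounded to 4 significant figures: 9.259 × 10^2 mg.

9.259 × 10^2 mg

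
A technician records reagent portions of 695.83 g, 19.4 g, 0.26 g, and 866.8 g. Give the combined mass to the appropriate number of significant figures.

695.83 g + 19.4 g + 0.26 g + 866.8 g = 1582.29 g.
Addition/subtraction keeps the fewest decimal places: 695.83 → 2 decimal places, 19.4 → 1 decimal place, 0.26 → 2 decimal places, 866.8 → 1 decimal place; limit is 1.
Rounded to 1 decimal place: 1582.3 g.

1582.3 g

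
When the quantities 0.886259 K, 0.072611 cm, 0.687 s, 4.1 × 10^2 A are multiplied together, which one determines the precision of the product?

0.886259 K → 6 s.f.; 0.072611 cm → 5 s.f.; 0.687 s → 3 s.f.; 4.1 × 10^2 A → 2 s.f.
The fewest is 2 significant figures, from 4.1 × 10^2 A.

4.1 × 10^2 A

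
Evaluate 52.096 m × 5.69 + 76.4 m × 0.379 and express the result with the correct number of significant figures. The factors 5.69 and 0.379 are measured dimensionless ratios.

3.25 × 10² m

52.096 × 5.69 = 296.42624 → 296 m (3 s.f., last digit at the 10^0 place).
76.4 × 0.379 = 28.9556 → 29.0 m (3 s.f., last digit at the 10^-1 place).
Sum: 325.38184 m; keep the coarser place, 10^0.
Result: 3.25 × 10² m.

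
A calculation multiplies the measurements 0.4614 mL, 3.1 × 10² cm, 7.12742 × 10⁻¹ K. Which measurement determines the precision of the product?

0.4614 mL → 4 s.f.; 3.1 × 10² cm → 2 s.f.; 7.12742 × 10⁻¹ K → 6 s.f.
The fewest is 2 significant figures, from 3.1 × 10² cm.

3.1 × 10² cm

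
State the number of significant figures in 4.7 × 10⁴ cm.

4.7 × 10⁴: in scientific notation every digit of the coefficient is significant.

2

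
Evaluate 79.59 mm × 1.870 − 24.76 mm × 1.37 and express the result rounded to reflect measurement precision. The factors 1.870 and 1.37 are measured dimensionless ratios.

114.9 mm

79.59 × 1.870 = 148.8333 → 148.8 mm (4 s.f., last digit at the 10^-1 place).
24.76 × 1.37 = 33.9212 → 33.9 mm (3 s.f., last digit at the 10^-1 place).
Difference: 114.9121 mm; keep the coarser place, 10^-1.
Result: 114.9 mm.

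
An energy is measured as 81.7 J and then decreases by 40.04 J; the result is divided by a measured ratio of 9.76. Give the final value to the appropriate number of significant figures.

81.7 J − 40.04 J = 41.66 J; the difference is limited to 1 decimal place (3 s.f.).
Carrying full precision, 41.66 ÷ 9.76 = 4.26844262295… J; 9.76 has 3 s.f., so the result keeps min(3, 3) = 3 s.f.
Rounded to 3 significant figures: 4.27 J.

4.27 J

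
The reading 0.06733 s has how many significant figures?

4

0.06733: leading zeros are not significant.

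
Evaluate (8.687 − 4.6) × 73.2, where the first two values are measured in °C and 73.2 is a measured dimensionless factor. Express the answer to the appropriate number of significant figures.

8.687 °C − 4.6 °C = 4.087 °C; the difference is limited to 1 decimal place (2 s.f.).
Carrying full precision, 4.087 × 73.2 = 299.1684 °C; 73.2 has 3 s.f., so the result keeps min(2, 3) = 2 s.f.
Rounded to 2 significant figures: 3.0 × 10^2 °C.

3.0 × 10^2 °C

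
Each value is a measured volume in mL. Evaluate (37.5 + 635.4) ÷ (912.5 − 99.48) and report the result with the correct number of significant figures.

8.277 × 10^-1

37.5 + 635.4 = 672.9, limited to 1 d.p. → 4 s.f.; 912.5 − 99.48 = 813.02, limited to 1 d.p. → 4 s.f.
Carrying full precision, 672.9 ÷ 813.02 = 0.827654916238…; keep min(4, 4) = 4 s.f.
Rounded to 4 significant figures: 8.277 × 10^-1.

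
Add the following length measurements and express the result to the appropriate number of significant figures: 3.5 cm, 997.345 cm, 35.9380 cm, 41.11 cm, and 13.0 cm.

1090.9 cm

3.5 cm + 997.345 cm + 35.9380 cm + 41.11 cm + 13.0 cm = 1090.8930 cm.
Addition/subtraction keeps the fewest decimal places: 3.5 → 1 decimal place, 997.345 → 3 decimal places, 35.9380 → 4 decimal places, 41.11 → 2 decimal places, 13.0 → 1 decimal place; limit is 1.
Rounded to 1 decimal place: 1090.9 cm.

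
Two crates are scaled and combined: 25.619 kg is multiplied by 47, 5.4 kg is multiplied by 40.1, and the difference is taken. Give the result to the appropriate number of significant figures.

25.619 × 47 = 1204.093 → 1.2 × 10^3 kg (2 s.f., last digit at the 10^2 place).
5.4 × 40.1 = 216.54 → 2.2 × 10^2 kg (2 s.f., last digit at the 10^1 place).
Difference: 987.553 kg; keep the coarser place, 10^2.
Result: 1.0 × 10^3 kg.

1.0 × 10^3 kg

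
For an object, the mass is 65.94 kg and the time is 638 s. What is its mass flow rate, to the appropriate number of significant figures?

0.103 kg/s

mass flow rate = 65.94 kg ÷ 638 s = 0.103354231975… kg/s.
65.94 has 4 significant figures; 638 has 3.
Division/multiplication keeps the fewest: 3 significant figures.
Rounded: 0.103 kg/s.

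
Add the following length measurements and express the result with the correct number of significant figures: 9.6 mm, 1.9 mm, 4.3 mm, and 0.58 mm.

16.4 mm

9.6 mm + 1.9 mm + 4.3 mm + 0.58 mm = 16.38 mm.
Addition/subtraction keeps the fewest decimal places: 9.6 → 1 decimal place, 1.9 → 1 decimal place, 4.3 → 1 decimal place, 0.58 → 2 decimal places; limit is 1.
Rounded to 1 decimal place: 16.4 mm.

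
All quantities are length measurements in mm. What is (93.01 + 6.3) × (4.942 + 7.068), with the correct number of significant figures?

1.19 × 10³ mm²

93.01 + 6.3 = 99.31, limited to 1 d.p. → 3 s.f.; 4.942 + 7.068 = 12.010, limited to 3 d.p. → 5 s.f.
Carrying full precision, 99.31 × 12.010 = 1192.7131; keep min(3, 5) = 3 s.f.
Rounded to 3 significant figures: 1.19 × 10³ mm².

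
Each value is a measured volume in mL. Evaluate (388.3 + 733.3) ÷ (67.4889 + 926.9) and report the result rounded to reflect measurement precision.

1.128

388.3 + 733.3 = 1121.6, limited to 1 d.p. → 5 s.f.; 67.4889 + 926.9 = 994.3889, limited to 1 d.p. → 4 s.f.
Carrying full precision, 1121.6 ÷ 994.3889 = 1.12792892197…; keep min(5, 4) = 4 s.f.
Rounded to 4 significant figures: 1.128.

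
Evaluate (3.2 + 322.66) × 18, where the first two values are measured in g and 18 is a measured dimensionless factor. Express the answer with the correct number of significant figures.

5.9 × 10³ g

3.2 g + 322.66 g = 325.86 g; the sum is limited to 1 decimal place (4 s.f.).
Carrying full precision, 325.86 × 18 = 5865.48 g; 18 has 2 s.f., so the result keeps min(4, 2) = 2 s.f.
Rounded to 2 significant figures: 5.9 × 10³ g.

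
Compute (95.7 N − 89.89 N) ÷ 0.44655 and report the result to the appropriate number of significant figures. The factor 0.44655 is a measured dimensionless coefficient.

95.7 N − 89.89 N = 5.81 N; the difference is limited to 1 decimal place (2 s.f.).
Carrying full precision, 5.81 ÷ 0.44655 = 13.0108610458… N; 0.44655 has 5 s.f., so the result keeps min(2, 5) = 2 s.f.
Rounded to 2 significant figures: 13 N.

13 N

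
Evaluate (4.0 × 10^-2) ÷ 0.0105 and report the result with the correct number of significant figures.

3.8

(4.0 × 10^-2) ÷ 0.0105 = 3.80952380952…
Multiplication/division keeps the fewest significant figures: 4.0 × 10^-2 → 2 s.f., 0.0105 → 3 s.f.; limit is 2.
Rounded to 2 significant figures: 3.8.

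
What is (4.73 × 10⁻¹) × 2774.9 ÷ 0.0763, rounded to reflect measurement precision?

(4.73 × 10⁻¹) × 2774.9 ÷ 0.0763 = 17202.197903…
Multiplication/division keeps the fewest significant figures: 4.73 × 10⁻¹ → 3 s.f., 2774.9 → 5 s.f., 0.0763 → 3 s.f.; limit is 3.
Rounded to 3 significant figures: 1.72 × 10⁴.

1.72 × 10⁴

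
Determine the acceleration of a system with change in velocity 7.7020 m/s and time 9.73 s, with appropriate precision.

acceleration = 7.7020 m/s ÷ 9.73 s = 0.791572456321… m/s².
7.7020 has 5 significant figures; 9.73 has 3.
Division/multiplication keeps the fewest: 3 significant figures.
Rounded: 0.792 m/s².

0.792 m/s²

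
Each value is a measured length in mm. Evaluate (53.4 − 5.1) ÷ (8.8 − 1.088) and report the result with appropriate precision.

6.3

53.4 − 5.1 = 48.3, limited to 1 d.p. → 3 s.f.; 8.8 − 1.088 = 7.712, limited to 1 d.p. → 2 s.f.
Carrying full precision, 48.3 ÷ 7.712 = 6.26296680498…; keep min(3, 2) = 2 s.f.
Rounded to 2 significant figures: 6.3.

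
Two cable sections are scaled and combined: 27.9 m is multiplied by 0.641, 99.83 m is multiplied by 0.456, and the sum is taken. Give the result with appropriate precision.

63.4 m

27.9 × 0.641 = 17.8839 → 17.9 m (3 s.f., last digit at the 10^-1 place).
99.83 × 0.456 = 45.52248 → 45.5 m (3 s.f., last digit at the 10^-1 place).
Sum: 63.40638 m; keep the coarser place, 10^-1.
Result: 63.4 m.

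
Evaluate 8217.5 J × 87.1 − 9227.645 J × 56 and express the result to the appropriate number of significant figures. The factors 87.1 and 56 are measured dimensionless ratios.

8217.5 × 87.1 = 715744.25 → 7.16 × 10⁵ J (3 s.f., last digit at the 10^3 place).
9227.645 × 56 = 516748.12 → 5.2 × 10⁵ J (2 s.f., last digit at the 10^4 place).
Difference: 198996.13 J; keep the coarser place, 10^4.
Result: 2.0 × 10⁵ J.

2.0 × 10⁵ J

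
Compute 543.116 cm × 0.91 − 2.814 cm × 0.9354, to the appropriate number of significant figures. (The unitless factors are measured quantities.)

4.9 × 10^2 cm

543.116 × 0.91 = 494.23556 → 4.9 × 10^2 cm (2 s.f., last digit at the 10^1 place).
2.814 × 0.9354 = 2.6322156 → 2.632 cm (4 s.f., last digit at the 10^-3 place).
Difference: 491.6033444 cm; keep the coarser place, 10^1.
Result: 4.9 × 10^2 cm.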